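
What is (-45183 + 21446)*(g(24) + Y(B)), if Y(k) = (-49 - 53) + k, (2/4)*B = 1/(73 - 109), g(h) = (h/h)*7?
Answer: 40614007/18 ≈ 2.2563e+6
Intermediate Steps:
g(h) = 7 (g(h) = 1*7 = 7)
B = -1/18 (B = 2/(73 - 109) = 2/(-36) = 2*(-1/36) = -1/18 ≈ -0.055556)
Y(k) = -102 + k
(-45183 + 21446)*(g(24) + Y(B)) = (-45183 + 21446)*(7 + (-102 - 1/18)) = -23737*(7 - 1837/18) = -23737*(-1711/18) = 40614007/18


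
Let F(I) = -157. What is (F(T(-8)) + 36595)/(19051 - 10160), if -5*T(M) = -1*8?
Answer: 36438/8891 ≈ 4.0983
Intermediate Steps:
T(M) = 8/5 (T(M) = -(-1)*8/5 = -⅕*(-8) = 8/5)
(F(T(-8)) + 36595)/(19051 - 10160) = (-157 + 36595)/(19051 - 10160) = 36438/8891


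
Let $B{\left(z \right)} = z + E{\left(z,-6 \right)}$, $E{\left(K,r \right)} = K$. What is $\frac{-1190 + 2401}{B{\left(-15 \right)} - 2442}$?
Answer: $- \frac{1211}{2472} \approx -0.48989$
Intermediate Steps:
$B{\left(z \right)} = 2 z$ ($B{\left(z \right)} = z + z = 2 z$)
$\frac{-1190 + 2401}{B{\left(-15 \right)} - 2442} = \frac{-1190 + 2401}{2 \left(-15\right) - 2442} = \frac{1211}{-30 - 2442} = \frac{1211}{-2472} = 1211 \left(- \frac{1}{2472}\right) = - \frac{1211}{2472}$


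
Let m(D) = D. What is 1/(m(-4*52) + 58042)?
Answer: 1/57834 ≈ 1.7291e-5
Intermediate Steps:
1/(m(-4*52) + 58042) = 1/(-4*52 + 58042) = 1/(-208 + 58042) = 1/57834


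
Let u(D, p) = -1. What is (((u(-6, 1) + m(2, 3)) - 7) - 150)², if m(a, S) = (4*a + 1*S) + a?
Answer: 21025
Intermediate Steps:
m(a, S) = S + 5*a (m(a, S) = (4*a + S) + a = (S + 4*a) + a = S + 5*a)
(((u(-6, 1) + m(2, 3)) - 7) - 150)² = (((-1 + (3 + 5*2)) - 7) - 150)² = (((-1 + (3 + 10)) - 7) - 150)² = (((-1 + 13) - 7) - 150)² = ((12 - 7) - 150)² = (5 - 150)² = (-145)² = 21025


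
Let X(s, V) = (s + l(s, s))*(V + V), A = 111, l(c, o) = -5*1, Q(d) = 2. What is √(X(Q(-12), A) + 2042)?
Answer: 4*√86 ≈ 37.094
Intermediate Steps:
l(c, o) = -5
X(s, V) = 2*V*(-5 + s) (X(s, V) = (s - 5)*(V + V) = (-5 + s)*(2*V) = 2*V*(-5 + s))
√(X(Q(-12), A) + 2042) = √(2*111*(-5 + 2) + 2042) = √(2*111*(-3) + 2042) = √(-666 + 2042) = √1376 = 4*√86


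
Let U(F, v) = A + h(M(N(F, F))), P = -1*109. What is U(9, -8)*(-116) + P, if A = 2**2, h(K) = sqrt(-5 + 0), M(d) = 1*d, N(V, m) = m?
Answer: -573 - 116*I*sqrt(5) ≈ -573.0 - 259.38*I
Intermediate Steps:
M(d) = d
P = -109
h(K) = I*sqrt(5) (h(K) = sqrt(-5) = I*sqrt(5))
A = 4
U(F, v) = 4 + I*sqrt(5)
U(9, -8)*(-116) + P = (4 + I*sqrt(5))*(-116) - 109 = (-464 - 116*I*sqrt(5)) - 109 = -573 - 116*I*sqrt(5)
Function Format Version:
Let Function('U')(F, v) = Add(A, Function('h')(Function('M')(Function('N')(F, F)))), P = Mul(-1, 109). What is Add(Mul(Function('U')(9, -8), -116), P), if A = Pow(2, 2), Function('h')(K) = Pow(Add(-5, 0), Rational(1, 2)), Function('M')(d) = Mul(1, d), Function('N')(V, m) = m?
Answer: Add(-573, Mul(-116, I, Pow(5, Rational(1, 2)))) ≈ Add(-573.00, Mul(-259.38, I))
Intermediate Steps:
Function('M')(d) = d
P = -109
Function('h')(K) = Mul(I, Pow(5, Rational(1, 2))) (Function('h')(K) = Pow(-5, Rational(1, 2)) = Mul(I, Pow(5, Rational(1, 2))))
A = 4
Function('U')(F, v) = Add(4, Mul(I, Pow(5, Rational(1, 2))))
Add(Mul(Function('U')(9, -8), -116), P) = Add(Mul(Add(4, Mul(I, Pow(5, Rational(1, 2)))), -116), -109) = Add(Add(-464, Mul(-116, I, Pow(5, Rational(1, 2)))), -109) = Add(-573, Mul(-116, I, Pow(5, Rational(1, 2))))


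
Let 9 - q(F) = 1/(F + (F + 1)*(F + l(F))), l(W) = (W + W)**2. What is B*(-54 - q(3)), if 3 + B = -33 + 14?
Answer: 220352/159 ≈ 1385.9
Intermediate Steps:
B = -22 (B = -3 + (-33 + 14) = -3 - 19 = -22)
l(W) = 4*W**2 (l(W) = (2*W)**2 = 4*W**2)
q(F) = 9 - 1/(F + (1 + F)*(F + 4*F**2)) (q(F) = 9 - 1/(F + (F + 1)*(F + 4*F**2)) = 9 - 1/(F + (1 + F)*(F + 4*F**2)))
B*(-54 - q(3)) = -22*(-54 - (-1 + 18*3 + 36*3**3 + 45*3**2)/(3*(2 + 4*3**2 + 5*3))) = -22*(-54 - (-1 + 54 + 36*27 + 45*9)/(3*(2 + 4*9 + 15))) = -22*(-54 - (-1 + 54 + 972 + 405)/(3*(2 + 36 + 15))) = -22*(-54 - 1430/(3*53)) = -22*(-54 - 1*1430/159) = -22*(-54 - 1430/159) = -22*(-10016/159) = 220352/159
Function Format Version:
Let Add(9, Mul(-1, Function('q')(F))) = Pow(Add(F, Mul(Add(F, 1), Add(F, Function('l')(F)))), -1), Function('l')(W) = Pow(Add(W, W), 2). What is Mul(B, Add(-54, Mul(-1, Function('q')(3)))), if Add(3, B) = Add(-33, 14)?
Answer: Rational(220352, 159) ≈ 1385.9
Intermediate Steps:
B = -22 (B = Add(-3, Add(-33, 14)) = Add(-3, -19) = -22)
Function('l')(W) = Mul(4, Pow(W, 2)) (Function('l')(W) = Pow(Mul(2, W), 2) = Mul(4, Pow(W, 2)))
Function('q')(F) = Add(9, Mul(-1, Pow(Add(F, Mul(Add(1, F), Add(F, Mul(4, Pow(F, 2))))), -1))) (Function('q')(F) = Add(9, Mul(-1, Pow(Add(F, Mul(Add(F, 1), Add(F, Mul(4, Pow(F, 2))))), -1))) = Add(9, Mul(-1, Pow(Add(F, Mul(Add(1, F), Add(F, Mul(4, Pow(F, 2))))), -1))))
Mul(B, Add(-54, Mul(-1, Function('q')(3)))) = Mul(-22, Add(-54, Mul(-1, Mul(Pow(3, -1), Pow(Add(2, Mul(4, Pow(3, 2)), Mul(5, 3)), -1), Add(-1, Mul(18, 3), Mul(36, Pow(3, 3)), Mul(45, Pow(3, 2))))))) = Mul(-22, Add(-54, Mul(-1, Mul(Rational(1, 3), Pow(Add(2, Mul(4, 9), 15), -1), Add(-1, 54, Mul(36, 27), Mul(45, 9)))))) = Mul(-22, Add(-54, Mul(-1, Mul(Rational(1, 3), Pow(Add(2, 36, 15), -1), Add(-1, 54, 972, 405))))) = Mul(-22, Add(-54, Mul(-1, Mul(Rational(1, 3), Pow(53, -1), 1430)))) = Mul(-22, Add(-54, Mul(-1, Mul(Rational(1, 3), Rational(1, 53), 1430)))) = Mul(-22, Add(-54, Mul(-1, Rational(1430, 159)))) = Mul(-22, Add(-54, Rational(-1430, 159))) = Mul(-22, Rational(-10016, 159)) = Rational(220352, 159)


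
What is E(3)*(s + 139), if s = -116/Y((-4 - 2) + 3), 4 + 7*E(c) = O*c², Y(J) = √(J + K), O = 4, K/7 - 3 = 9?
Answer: 36320/63 ≈ 576.51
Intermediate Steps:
K = 84 (K = 21 + 7*9 = 21 + 63 = 84)
Y(J) = √(84 + J) (Y(J) = √(J + 84) = √(84 + J))
E(c) = -4/7 + 4*c²/7 (E(c) = -4/7 + (4*c²)/7 = -4/7 + 4*c²/7)
s = -116/9 (s = -116/√(84 + ((-4 - 2) + 3)) = -116/√(84 + (-6 + 3)) = -116/√(84 - 3) = -116/(√81) = -116/9 ≈ -12.889)
E(3)*(s + 139) = (-4/7 + (4/7)*3²)*(-116/9 + 139) = (-4/7 + (4/7)*9)*(1135/9) = (-4/7 + 36/7)*(1135/9) = (32/7)*(1135/9) = 36320/63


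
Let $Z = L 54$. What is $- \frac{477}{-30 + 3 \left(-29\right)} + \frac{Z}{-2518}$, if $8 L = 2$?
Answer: $\frac{266557}{65468} \approx 4.0716$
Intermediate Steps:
$L = \frac{1}{4}$ ($L = \frac{1}{8} \cdot 2 = \frac{1}{4} \approx 0.25$)
$Z = \frac{27}{2}$ ($Z = \frac{1}{4} \cdot 54 = \frac{27}{2} \approx 13.5$)
$- \frac{477}{-30 + 3 \left(-29\right)} + \frac{Z}{-2518} = - \frac{477}{-30 + 3 \left(-29\right)} + \frac{27}{2 \left(-2518\right)} = - \frac{477}{-30 - 87} + \frac{27}{2} \left(- \frac{1}{2518}\right) = - \frac{477}{-117} - \frac{27}{5036} = \left(-477\right) \left(- \frac{1}{117}\right) - \frac{27}{5036} = \frac{53}{13} - \frac{27}{5036} = \frac{266557}{65468}$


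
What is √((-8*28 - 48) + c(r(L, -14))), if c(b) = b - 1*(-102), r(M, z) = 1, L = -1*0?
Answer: 13*I ≈ 13.0*I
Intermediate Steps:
L = 0
c(b) = 102 + b (c(b) = b + 102 = 102 + b)
√((-8*28 - 48) + c(r(L, -14))) = √((-8*28 - 48) + (102 + 1)) = √((-224 - 48) + 103) = √(-272 + 103) = √(-169) = 13*I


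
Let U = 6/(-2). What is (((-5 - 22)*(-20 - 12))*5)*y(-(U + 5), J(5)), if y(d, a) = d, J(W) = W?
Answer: -8640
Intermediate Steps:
U = -3 (U = 6*(-1/2) = -3)
(((-5 - 22)*(-20 - 12))*5)*y(-(U + 5), J(5)) = (((-5 - 22)*(-20 - 12))*5)*(-(-3 + 5)) = (-27*(-32)*5)*(-1*2) = (864*5)*(-2) = 4320*(-2) = -8640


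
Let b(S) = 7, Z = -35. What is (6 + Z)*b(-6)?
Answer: -203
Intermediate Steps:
(6 + Z)*b(-6) = (6 - 35)*7 = -29*7 = -203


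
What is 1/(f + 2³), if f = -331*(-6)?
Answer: 1/1994 ≈ 0.00050150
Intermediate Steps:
f = 1986
1/(f + 2³) = 1/(1986 + 2³) = 1/(1986 + 8) = 1/1994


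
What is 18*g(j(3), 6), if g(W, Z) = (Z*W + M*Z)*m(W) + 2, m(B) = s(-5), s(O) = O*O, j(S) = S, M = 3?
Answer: 16236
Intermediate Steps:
s(O) = O²
m(B) = 25 (m(B) = (-5)² = 25)
g(W, Z) = 2 + 75*Z + 25*W*Z (g(W, Z) = (Z*W + 3*Z)*25 + 2 = (W*Z + 3*Z)*25 + 2 = (3*Z + W*Z)*25 + 2 = (75*Z + 25*W*Z) + 2 = 2 + 75*Z + 25*W*Z)
18*g(j(3), 6) = 18*(2 + 75*6 + 25*3*6) = 18*(2 + 450 + 450) = 18*902 = 16236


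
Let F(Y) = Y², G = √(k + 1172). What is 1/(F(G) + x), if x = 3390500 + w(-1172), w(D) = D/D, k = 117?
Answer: 1/3391790 ≈ 2.9483e-7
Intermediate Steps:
w(D) = 1
G = √1289 (G = √(117 + 1172) = √1289 ≈ 35.903)
x = 3390501 (x = 3390500 + 1 = 3390501)
1/(F(G) + x) = 1/((√1289)² + 3390501) = 1/(1289 + 3390501) = 1/3391790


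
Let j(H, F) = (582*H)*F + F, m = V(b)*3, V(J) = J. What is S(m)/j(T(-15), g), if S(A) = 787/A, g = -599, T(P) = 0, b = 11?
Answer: -787/19767 ≈ -0.039814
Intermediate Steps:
m = 33 (m = 11*3 = 33)
j(H, F) = F + 582*F*H (j(H, F) = 582*F*H + F = F + 582*F*H)
S(m)/j(T(-15), g) = (787/33)/((-599*(1 + 582*0))) = (787*(1/33))/((-599*(1 + 0))) = 787/(33*((-599*1))) = (787/33)/(-599) = (787/33)*(-1/599) = -787/19767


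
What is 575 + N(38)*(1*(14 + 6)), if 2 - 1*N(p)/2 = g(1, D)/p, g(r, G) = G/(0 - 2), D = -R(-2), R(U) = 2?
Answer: 12425/19 ≈ 653.95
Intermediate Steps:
D = -2 (D = -1*2 = -2)
g(r, G) = -G/2 (g(r, G) = G/(-2) = -G/2)
N(p) = 4 - 2/p (N(p) = 4 - 2*(-1/2*(-2))/p = 4 - 2/p)
575 + N(38)*(1*(14 + 6)) = 575 + (4 - 2/38)*(1*(14 + 6)) = 575 + (4 - 2*1/38)*(1*20) = 575 + (4 - 1/19)*20 = 575 + (75/19)*20 = 575 + 1500/19 = 12425/19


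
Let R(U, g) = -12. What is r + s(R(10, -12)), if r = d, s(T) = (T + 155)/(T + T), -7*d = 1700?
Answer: -41801/168 ≈ -248.82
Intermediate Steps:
d = -1700/7 (d = -1/7*1700 = -1700/7 ≈ -242.86)
s(T) = (155 + T)/(2*T) (s(T) = (155 + T)/((2*T)) = (155 + T)*(1/(2*T)) = (155 + T)/(2*T))
r = -1700/7 ≈ -242.86
r + s(R(10, -12)) = -1700/7 + (1/2)*(155 - 12)/(-12) = -1700/7 + (1/2)*(-1/12)*143 = -1700/7 - 143/24 = -41801/168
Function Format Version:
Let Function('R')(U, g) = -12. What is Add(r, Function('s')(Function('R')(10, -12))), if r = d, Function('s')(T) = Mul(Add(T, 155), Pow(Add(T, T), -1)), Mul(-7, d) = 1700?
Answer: Rational(-41801, 168) ≈ -248.82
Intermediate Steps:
d = Rational(-1700, 7) (d = Mul(Rational(-1, 7), 1700) = Rational(-1700, 7) ≈ -242.86)
Function('s')(T) = Mul(Rational(1, 2), Pow(T, -1), Add(155, T)) (Function('s')(T) = Mul(Add(155, T), Pow(Mul(2, T), -1)) = Mul(Add(155, T), Mul(Rational(1, 2), Pow(T, -1))) = Mul(Rational(1, 2), Pow(T, -1), Add(155, T)))
r = Rational(-1700, 7) ≈ -242.86
Add(r, Function('s')(Function('R')(10, -12))) = Add(Rational(-1700, 7), Mul(Rational(1, 2), Pow(-12, -1), Add(155, -12))) = Add(Rational(-1700, 7), Mul(Rational(1, 2), Rational(-1, 12), 143)) = Add(Rational(-1700, 7), Rational(-143, 24)) = Rational(-41801, 168)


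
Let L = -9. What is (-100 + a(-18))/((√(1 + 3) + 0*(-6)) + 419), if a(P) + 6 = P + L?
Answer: -133/421 ≈ -0.31591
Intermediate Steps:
a(P) = -15 + P (a(P) = -6 + (P - 9) = -6 + (-9 + P) = -15 + P)
(-100 + a(-18))/((√(1 + 3) + 0*(-6)) + 419) = (-100 + (-15 - 18))/((√(1 + 3) + 0*(-6)) + 419) = (-100 - 33)/((√4 + 0) + 419) = -133/((2 + 0) + 419) = -133/(2 + 419) = -133/421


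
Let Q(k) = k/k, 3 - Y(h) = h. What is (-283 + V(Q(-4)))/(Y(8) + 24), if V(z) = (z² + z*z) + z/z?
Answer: -280/19 ≈ -14.737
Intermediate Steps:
Y(h) = 3 - h
Q(k) = 1
V(z) = 1 + 2*z² (V(z) = (z² + z²) + 1 = 2*z² + 1 = 1 + 2*z²)
(-283 + V(Q(-4)))/(Y(8) + 24) = (-283 + (1 + 2*1²))/((3 - 1*8) + 24) = (-283 + (1 + 2*1))/((3 - 8) + 24) = (-283 + (1 + 2))/(-5 + 24) = (-283 + 3)/19 = -280*1/19 = -280/19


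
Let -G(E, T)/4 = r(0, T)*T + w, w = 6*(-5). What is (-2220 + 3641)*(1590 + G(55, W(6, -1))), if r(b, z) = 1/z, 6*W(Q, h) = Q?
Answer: 2424226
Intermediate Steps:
W(Q, h) = Q/6
w = -30
r(b, z) = 1/z
G(E, T) = 116 (G(E, T) = -4*(T/T - 30) = -4*(1 - 30) = -4*(-29) = 116)
(-2220 + 3641)*(1590 + G(55, W(6, -1))) = (-2220 + 3641)*(1590 + 116) = 1421*1706 = 2424226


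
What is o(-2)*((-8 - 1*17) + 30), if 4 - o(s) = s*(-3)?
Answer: -10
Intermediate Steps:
o(s) = 4 + 3*s (o(s) = 4 - s*(-3) = 4 - (-3)*s = 4 + 3*s)
o(-2)*((-8 - 1*17) + 30) = (4 + 3*(-2))*((-8 - 1*17) + 30) = (4 - 6)*((-8 - 17) + 30) = -2*(-25 + 30) = -2*5 = -10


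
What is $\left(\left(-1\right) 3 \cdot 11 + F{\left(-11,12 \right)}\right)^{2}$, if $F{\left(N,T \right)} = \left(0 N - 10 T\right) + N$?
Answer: $26896$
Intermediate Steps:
$F{\left(N,T \right)} = N - 10 T$ ($F{\left(N,T \right)} = \left(0 - 10 T\right) + N = - 10 T + N = N - 10 T$)
$\left(\left(-1\right) 3 \cdot 11 + F{\left(-11,12 \right)}\right)^{2} = \left(\left(-1\right) 3 \cdot 11 - 131\right)^{2} = \left(\left(-3\right) 11 - 131\right)^{2} = \left(-33 - 131\right)^{2} = \left(-164\right)^{2} = 26896$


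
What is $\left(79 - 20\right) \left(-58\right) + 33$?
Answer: $-3389$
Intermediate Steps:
$\left(79 - 20\right) \left(-58\right) + 33 = 59 \left(-58\right) + 33 = -3422 + 33 = -3389$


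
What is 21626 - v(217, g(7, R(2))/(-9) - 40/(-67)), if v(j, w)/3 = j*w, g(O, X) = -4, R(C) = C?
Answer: 4210550/201 ≈ 20948.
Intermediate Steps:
v(j, w) = 3*j*w (v(j, w) = 3*(j*w) = 3*j*w)
21626 - v(217, g(7, R(2))/(-9) - 40/(-67)) = 21626 - 3*217*(-4/(-9) - 40/(-67)) = 21626 - 3*217*(-4*(-1/9) - 40*(-1/67)) = 21626 - 3*217*(4/9 + 40/67) = 21626 - 3*217*628/603 = 21626 - 1*136276/201 = 21626 - 136276/201 = 4210550/201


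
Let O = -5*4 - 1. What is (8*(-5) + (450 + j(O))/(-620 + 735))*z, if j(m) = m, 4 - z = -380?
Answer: -1601664/115 ≈ -13928.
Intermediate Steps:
z = 384 (z = 4 - 1*(-380) = 4 + 380 = 384)
O = -21 (O = -20 - 1 = -21)
(8*(-5) + (450 + j(O))/(-620 + 735))*z = (8*(-5) + (450 - 21)/(-620 + 735))*384 = (-40 + 429/115)*384 = -4171/115*384 = -1601664/115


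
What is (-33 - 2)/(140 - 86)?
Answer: -35/54 ≈ -0.64815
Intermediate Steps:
(-33 - 2)/(140 - 86) = -35/54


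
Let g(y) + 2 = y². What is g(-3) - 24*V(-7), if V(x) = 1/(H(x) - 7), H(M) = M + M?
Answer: 57/7 ≈ 8.1429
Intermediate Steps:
H(M) = 2*M
g(y) = -2 + y²
V(x) = 1/(-7 + 2*x) (V(x) = 1/(2*x - 7) = 1/(-7 + 2*x))
g(-3) - 24*V(-7) = (-2 + (-3)²) - 24/(-7 + 2*(-7)) = (-2 + 9) - 24/(-7 - 14) = 7 - 24/(-21) = 7 - 24*(-1/21) = 7 + 8/7 = 57/7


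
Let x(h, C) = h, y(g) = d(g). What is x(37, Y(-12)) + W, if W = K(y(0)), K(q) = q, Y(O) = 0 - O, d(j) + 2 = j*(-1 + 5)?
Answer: 35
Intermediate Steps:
d(j) = -2 + 4*j (d(j) = -2 + j*(-1 + 5) = -2 + j*4 = -2 + 4*j)
y(g) = -2 + 4*g
Y(O) = -O
W = -2 (W = -2 + 4*0 = -2 + 0 = -2)
x(37, Y(-12)) + W = 37 - 2 = 35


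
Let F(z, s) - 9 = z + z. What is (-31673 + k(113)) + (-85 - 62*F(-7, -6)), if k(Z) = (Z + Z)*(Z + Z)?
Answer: 19628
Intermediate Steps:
F(z, s) = 9 + 2*z (F(z, s) = 9 + (z + z) = 9 + 2*z)
k(Z) = 4*Z**2 (k(Z) = (2*Z)*(2*Z) = 4*Z**2)
(-31673 + k(113)) + (-85 - 62*F(-7, -6)) = (-31673 + 4*113**2) + (-85 - 62*(9 + 2*(-7))) = (-31673 + 4*12769) + (-85 - 62*(9 - 14)) = (-31673 + 51076) + (-85 - 62*(-5)) = 19403 + (-85 + 310) = 19403 + 225 = 19628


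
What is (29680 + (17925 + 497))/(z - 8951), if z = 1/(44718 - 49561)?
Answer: -38826331/7224949 ≈ -5.3739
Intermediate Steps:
z = -1/4843 (z = 1/(-4843) = -1/4843 ≈ -0.00020648)
(29680 + (17925 + 497))/(z - 8951) = (29680 + (17925 + 497))/(-1/4843 - 8951) = (29680 + 18422)/(-43349694/4843) = 48102*(-4843/43349694) = -38826331/7224949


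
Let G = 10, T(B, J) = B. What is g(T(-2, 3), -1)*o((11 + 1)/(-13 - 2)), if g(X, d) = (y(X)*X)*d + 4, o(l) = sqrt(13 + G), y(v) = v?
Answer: 0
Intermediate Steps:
o(l) = sqrt(23) (o(l) = sqrt(13 + 10) = sqrt(23))
g(X, d) = 4 + d*X**2 (g(X, d) = (X*X)*d + 4 = X**2*d + 4 = d*X**2 + 4 = 4 + d*X**2)
g(T(-2, 3), -1)*o((11 + 1)/(-13 - 2)) = (4 - 1*(-2)**2)*sqrt(23) = (4 - 1*4)*sqrt(23) = (4 - 4)*sqrt(23) = 0*sqrt(23) = 0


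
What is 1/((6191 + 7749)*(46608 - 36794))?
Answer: 1/136807160 ≈ 7.3096e-9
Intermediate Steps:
1/((6191 + 7749)*(46608 - 36794)) = 1/(13940*9814) = 1/136807160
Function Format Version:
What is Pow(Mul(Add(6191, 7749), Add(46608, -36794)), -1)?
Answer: Rational(1, 136807160) ≈ 7.3096e-9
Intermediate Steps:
Pow(Mul(Add(6191, 7749), Add(46608, -36794)), -1) = Pow(Mul(13940, 9814), -1) = Pow(136807160, -1) = Rational(1, 136807160)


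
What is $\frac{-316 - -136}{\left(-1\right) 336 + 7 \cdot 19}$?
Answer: $\frac{180}{203} \approx 0.8867$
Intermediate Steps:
$\frac{-316 - -136}{\left(-1\right) 336 + 7 \cdot 19} = \frac{-316 + \left(-81 + 217\right)}{-336 + 133} = \frac{-316 + 136}{-203} = \left(-180\right) \left(- \frac{1}{203}\right) = \frac{180}{203}$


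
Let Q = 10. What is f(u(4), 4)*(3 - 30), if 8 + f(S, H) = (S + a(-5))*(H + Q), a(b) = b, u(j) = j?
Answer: 594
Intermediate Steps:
f(S, H) = -8 + (-5 + S)*(10 + H) (f(S, H) = -8 + (S - 5)*(H + 10) = -8 + (-5 + S)*(10 + H))
f(u(4), 4)*(3 - 30) = (-58 - 5*4 + 10*4 + 4*4)*(3 - 30) = (-58 - 20 + 40 + 16)*(-27) = -22*(-27) = 594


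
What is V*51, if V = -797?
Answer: -40647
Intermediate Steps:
V*51 = -797*51 = -40647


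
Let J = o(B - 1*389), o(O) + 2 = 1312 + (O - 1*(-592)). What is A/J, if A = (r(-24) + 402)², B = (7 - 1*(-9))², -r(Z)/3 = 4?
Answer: 152100/1769 ≈ 85.981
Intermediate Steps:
r(Z) = -12 (r(Z) = -3*4 = -12)
B = 256 (B = (7 + 9)² = 16² = 256)
A = 152100 (A = (-12 + 402)² = 390² = 152100)
o(O) = 1902 + O (o(O) = -2 + (1312 + (O - 1*(-592))) = -2 + (1312 + (O + 592)) = -2 + (1312 + (592 + O)) = -2 + (1904 + O) = 1902 + O)
J = 1769 (J = 1902 + (256 - 1*389) = 1902 + (256 - 389) = 1902 - 133 = 1769)
A/J = 152100/1769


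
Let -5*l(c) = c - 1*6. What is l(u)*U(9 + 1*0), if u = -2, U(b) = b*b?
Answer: 648/5 ≈ 129.60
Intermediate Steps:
U(b) = b²
l(c) = 6/5 - c/5 (l(c) = -(c - 1*6)/5 = -(c - 6)/5 = -(-6 + c)/5 = 6/5 - c/5)
l(u)*U(9 + 1*0) = (6/5 - ⅕*(-2))*(9 + 1*0)² = (6/5 + ⅖)*(9 + 0)² = (8/5)*9² = (8/5)*81 = 648/5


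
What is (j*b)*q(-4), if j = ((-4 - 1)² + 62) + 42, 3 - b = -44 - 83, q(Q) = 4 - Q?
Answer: 134160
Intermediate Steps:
b = 130 (b = 3 - (-44 - 83) = 3 - 1*(-127) = 3 + 127 = 130)
j = 129 (j = ((-5)² + 62) + 42 = (25 + 62) + 42 = 87 + 42 = 129)
(j*b)*q(-4) = (129*130)*(4 - 1*(-4)) = 16770*(4 + 4) = 16770*8 = 134160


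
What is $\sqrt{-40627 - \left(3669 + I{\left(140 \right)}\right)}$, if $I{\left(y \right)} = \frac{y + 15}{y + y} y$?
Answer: $\frac{i \sqrt{177494}}{2} \approx 210.65 i$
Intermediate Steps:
$I{\left(y \right)} = \frac{15}{2} + \frac{y}{2}$ ($I{\left(y \right)} = \frac{15 + y}{2 y} y = \frac{15}{2} + \frac{y}{2}$)
$\sqrt{-40627 - \left(3669 + I{\left(140 \right)}\right)} = \sqrt{-40627 - \left(\frac{7353}{2} + 70\right)} = \sqrt{-40627 - \frac{7493}{2}} = \sqrt{- \frac{88747}{2}} = \frac{i \sqrt{177494}}{2}$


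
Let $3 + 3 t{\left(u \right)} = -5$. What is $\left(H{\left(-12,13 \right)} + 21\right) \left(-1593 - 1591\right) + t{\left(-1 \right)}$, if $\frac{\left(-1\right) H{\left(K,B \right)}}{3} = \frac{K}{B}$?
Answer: $- \frac{2951672}{39} \approx -75684.0$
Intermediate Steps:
$H{\left(K,B \right)} = - \frac{3 K}{B}$ ($H{\left(K,B \right)} = - 3 \frac{K}{B} = - \frac{3 K}{B}$)
$t{\left(u \right)} = - \frac{8}{3}$ ($t{\left(u \right)} = -1 + \frac{1}{3} \left(-5\right) = -1 - \frac{5}{3} = - \frac{8}{3}$)
$\left(H{\left(-12,13 \right)} + 21\right) \left(-1593 - 1591\right) + t{\left(-1 \right)} = \left(\left(-3\right) \left(-12\right) \frac{1}{13} + 21\right) \left(-1593 - 1591\right) - \frac{8}{3} = \left(\left(-3\right) \left(-12\right) \frac{1}{13} + 21\right) \left(-3184\right) - \frac{8}{3} = \left(\frac{36}{13} + 21\right) \left(-3184\right) - \frac{8}{3} = \frac{309}{13} \left(-3184\right) - \frac{8}{3} = - \frac{983856}{13} - \frac{8}{3} = - \frac{2951672}{39}$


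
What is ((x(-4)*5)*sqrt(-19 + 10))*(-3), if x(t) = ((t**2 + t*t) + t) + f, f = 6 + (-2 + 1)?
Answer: -1485*I ≈ -1485.0*I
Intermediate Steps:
f = 5 (f = 6 - 1 = 5)
x(t) = 5 + t + 2*t**2 (x(t) = ((t**2 + t*t) + t) + 5 = ((t**2 + t**2) + t) + 5 = (2*t**2 + t) + 5 = (t + 2*t**2) + 5 = 5 + t + 2*t**2)
((x(-4)*5)*sqrt(-19 + 10))*(-3) = (((5 - 4 + 2*(-4)**2)*5)*sqrt(-19 + 10))*(-3) = (((5 - 4 + 2*16)*5)*sqrt(-9))*(-3) = (((5 - 4 + 32)*5)*(3*I))*(-3) = ((33*5)*(3*I))*(-3) = (165*(3*I))*(-3) = (495*I)*(-3) = -1485*I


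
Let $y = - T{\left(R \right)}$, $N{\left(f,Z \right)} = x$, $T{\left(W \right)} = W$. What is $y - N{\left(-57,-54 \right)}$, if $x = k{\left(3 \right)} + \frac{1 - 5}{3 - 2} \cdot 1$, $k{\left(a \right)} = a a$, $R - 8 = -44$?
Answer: $31$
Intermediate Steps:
$R = -36$ ($R = 8 - 44 = -36$)
$k{\left(a \right)} = a^{2}$
$x = 5$ ($x = 3^{2} + \frac{1 - 5}{3 - 2} \cdot 1 = 9 + - \frac{4}{1} \cdot 1 = 9 + \left(-4\right) 1 \cdot 1 = 9 - 4 = 5$)
$N{\left(f,Z \right)} = 5$
$y = 36$ ($y = \left(-1\right) \left(-36\right) = 36$)
$y - N{\left(-57,-54 \right)} = 36 - 5 = 31$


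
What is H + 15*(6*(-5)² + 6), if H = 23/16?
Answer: 37463/16 ≈ 2341.4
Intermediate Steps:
H = 23/16 (H = 23*(1/16) = 23/16 ≈ 1.4375)
H + 15*(6*(-5)² + 6) = 23/16 + 15*(6*(-5)² + 6) = 23/16 + 15*(6*25 + 6) = 23/16 + 15*(150 + 6) = 23/16 + 15*156 = 23/16 + 2340 = 37463/16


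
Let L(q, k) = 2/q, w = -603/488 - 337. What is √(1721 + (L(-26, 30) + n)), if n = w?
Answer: 3*√1545780626/3172 ≈ 37.185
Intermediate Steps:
w = -165059/488 (w = -603*1/488 - 337 = -603/488 - 337 = -165059/488 ≈ -338.24)
n = -165059/488 ≈ -338.24
√(1721 + (L(-26, 30) + n)) = √(1721 + (2/(-26) - 165059/488)) = √(1721 + (2*(-1/26) - 165059/488)) = √(1721 + (-1/13 - 165059/488)) = √(1721 - 2146255/6344) = √(8771769/6344) = 3*√1545780626/3172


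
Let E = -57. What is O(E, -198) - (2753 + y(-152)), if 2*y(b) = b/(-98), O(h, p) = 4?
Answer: -134739/49 ≈ -2749.8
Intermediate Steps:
y(b) = -b/196 (y(b) = (b/(-98))/2 = (b*(-1/98))/2 = (-b/98)/2 = -b/196)
O(E, -198) - (2753 + y(-152)) = 4 - (2753 - 1/196*(-152)) = 4 - (2753 + 38/49) = 4 - 1*134935/49 = 4 - 134935/49 = -134739/49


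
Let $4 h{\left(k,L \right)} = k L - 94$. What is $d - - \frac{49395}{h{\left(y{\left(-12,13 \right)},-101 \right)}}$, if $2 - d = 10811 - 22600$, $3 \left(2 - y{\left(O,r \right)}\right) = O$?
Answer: $\frac{402806}{35} \approx 11509.0$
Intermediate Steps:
$y{\left(O,r \right)} = 2 - \frac{O}{3}$
$h{\left(k,L \right)} = - \frac{47}{2} + \frac{L k}{4}$ ($h{\left(k,L \right)} = \frac{k L - 94}{4} = \frac{L k - 94}{4} = \frac{-94 + L k}{4} = - \frac{47}{2} + \frac{L k}{4}$)
$d = 11791$ ($d = 2 - \left(10811 - 22600\right) = 2 - -11789 = 2 + 11789 = 11791$)
$d - - \frac{49395}{h{\left(y{\left(-12,13 \right)},-101 \right)}} = 11791 - - \frac{49395}{- \frac{47}{2} + \frac{1}{4} \left(-101\right) \left(2 - -4\right)} = 11791 - - \frac{49395}{- \frac{47}{2} + \frac{1}{4} \left(-101\right) \left(2 + 4\right)} = 11791 - - \frac{49395}{- \frac{47}{2} + \frac{1}{4} \left(-101\right) 6} = 11791 - - \frac{49395}{- \frac{47}{2} - \frac{303}{2}} = 11791 - - \frac{49395}{-175} = 11791 - \left(-49395\right) \left(- \frac{1}{175}\right) = 11791 - \frac{9879}{35} = \frac{402806}{35}$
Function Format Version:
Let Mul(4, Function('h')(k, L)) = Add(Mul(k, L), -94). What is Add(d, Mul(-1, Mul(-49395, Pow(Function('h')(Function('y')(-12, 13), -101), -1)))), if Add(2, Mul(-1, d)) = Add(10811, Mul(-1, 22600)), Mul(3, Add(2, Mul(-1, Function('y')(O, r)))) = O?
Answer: Rational(402806, 35) ≈ 11509.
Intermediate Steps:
Function('y')(O, r) = Add(2, Mul(Rational(-1, 3), O))
Function('h')(k, L) = Add(Rational(-47, 2), Mul(Rational(1, 4), L, k)) (Function('h')(k, L) = Mul(Rational(1, 4), Add(Mul(k, L), -94)) = Mul(Rational(1, 4), Add(Mul(L, k), -94)) = Mul(Rational(1, 4), Add(-94, Mul(L, k))) = Add(Rational(-47, 2), Mul(Rational(1, 4), L, k)))
d = 11791 (d = Add(2, Mul(-1, Add(10811, Mul(-1, 22600)))) = Add(2, Mul(-1, Add(10811, -22600))) = Add(2, Mul(-1, -11789)) = Add(2, 11789) = 11791)
Add(d, Mul(-1, Mul(-49395, Pow(Function('h')(Function('y')(-12, 13), -101), -1)))) = Add(11791, Mul(-1, Mul(-49395, Pow(Add(Rational(-47, 2), Mul(Rational(1, 4), -101, Add(2, Mul(Rational(-1, 3), -12)))), -1)))) = Add(11791, Mul(-1, Mul(-49395, Pow(Add(Rational(-47, 2), Mul(Rational(1, 4), -101, Add(2, 4))), -1)))) = Add(11791, Mul(-1, Mul(-49395, Pow(Add(Rational(-47, 2), Mul(Rational(1, 4), -101, 6)), -1)))) = Add(11791, Mul(-1, Mul(-49395, Pow(Add(Rational(-47, 2), Rational(-303, 2)), -1)))) = Add(11791, Mul(-1, Mul(-49395, Pow(-175, -1)))) = Add(11791, Mul(-1, Mul(-49395, Rational(-1, 175)))) = Add(11791, Mul(-1, Rational(9879, 35))) = Add(11791, Rational(-9879, 35)) = Rational(402806, 35)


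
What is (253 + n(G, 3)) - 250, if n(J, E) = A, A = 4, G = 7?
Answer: 7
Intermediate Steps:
n(J, E) = 4
(253 + n(G, 3)) - 250 = (253 + 4) - 250 = 257 - 250 = 7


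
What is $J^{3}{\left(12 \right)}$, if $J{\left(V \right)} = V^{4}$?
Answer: $8916100448256$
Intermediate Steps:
$J^{3}{\left(12 \right)} = \left(12^{4}\right)^{3} = 20736^{3} = 8916100448256$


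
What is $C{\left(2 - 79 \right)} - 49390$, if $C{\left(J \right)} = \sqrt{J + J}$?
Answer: $-49390 + i \sqrt{154} \approx -49390.0 + 12.41 i$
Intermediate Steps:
$C{\left(J \right)} = \sqrt{2} \sqrt{J}$ ($C{\left(J \right)} = \sqrt{2 J} = \sqrt{2} \sqrt{J}$)
$C{\left(2 - 79 \right)} - 49390 = \sqrt{2} \sqrt{2 - 79} - 49390 = \sqrt{2} \sqrt{-77} - 49390 = \sqrt{2} i \sqrt{77} - 49390 = i \sqrt{154} - 49390 = -49390 + i \sqrt{154}$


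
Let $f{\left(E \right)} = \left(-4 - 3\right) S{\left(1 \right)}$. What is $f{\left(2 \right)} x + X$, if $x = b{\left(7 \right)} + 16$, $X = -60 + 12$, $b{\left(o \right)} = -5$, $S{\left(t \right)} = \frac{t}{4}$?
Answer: $- \frac{269}{4} \approx -67.25$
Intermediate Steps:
$S{\left(t \right)} = \frac{t}{4}$ ($S{\left(t \right)} = t \frac{1}{4} = \frac{t}{4}$)
$X = -48$
$f{\left(E \right)} = - \frac{7}{4}$ ($f{\left(E \right)} = \left(-4 - 3\right) \frac{1}{4} \cdot 1 = \left(-7\right) \frac{1}{4} = - \frac{7}{4}$)
$x = 11$ ($x = -5 + 16 = 11$)
$f{\left(2 \right)} x + X = \left(- \frac{7}{4}\right) 11 - 48 = - \frac{77}{4} - 48 = - \frac{269}{4}$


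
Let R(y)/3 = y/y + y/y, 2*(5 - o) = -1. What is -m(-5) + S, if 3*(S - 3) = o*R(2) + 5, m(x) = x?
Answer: 62/3 ≈ 20.667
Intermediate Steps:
o = 11/2 (o = 5 - ½*(-1) = 5 + ½ = 11/2 ≈ 5.5000)
R(y) = 6 (R(y) = 3*(y/y + y/y) = 3*(1 + 1) = 3*2 = 6)
S = 47/3 (S = 3 + ((11/2)*6 + 5)/3 = 3 + (33 + 5)/3 = 3 + (⅓)*38 = 3 + 38/3 = 47/3 ≈ 15.667)
-m(-5) + S = -1*(-5) + 47/3 = 5 + 47/3 = 62/3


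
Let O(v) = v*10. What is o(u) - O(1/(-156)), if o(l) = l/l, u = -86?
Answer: 83/78 ≈ 1.0641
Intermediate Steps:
O(v) = 10*v
o(l) = 1
o(u) - O(1/(-156)) = 1 - 10/(-156) = 1 - 10*(-1)/156 = 1 - 1*(-5/78) = 1 + 5/78 = 83/78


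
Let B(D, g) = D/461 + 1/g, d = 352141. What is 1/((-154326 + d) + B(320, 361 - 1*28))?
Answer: 153513/30367281116 ≈ 5.0552e-6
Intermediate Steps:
B(D, g) = 1/g + D/461 (B(D, g) = D*(1/461) + 1/g = D/461 + 1/g = 1/g + D/461)
1/((-154326 + d) + B(320, 361 - 1*28)) = 1/((-154326 + 352141) + (1/(361 - 1*28) + (1/461)*320)) = 1/(197815 + (1/(361 - 28) + 320/461)) = 1/(197815 + (1/333 + 320/461)) = 1/(197815 + 107021/153513) = 1/(30367281116/153513) = 153513/30367281116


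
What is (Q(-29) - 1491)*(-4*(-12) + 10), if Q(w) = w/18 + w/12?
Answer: -1560809/18 ≈ -86712.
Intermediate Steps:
Q(w) = 5*w/36 (Q(w) = w*(1/18) + w*(1/12) = w/18 + w/12 = 5*w/36)
(Q(-29) - 1491)*(-4*(-12) + 10) = ((5/36)*(-29) - 1491)*(-4*(-12) + 10) = (-145/36 - 1491)*(48 + 10) = -53821/36*58 = -1560809/18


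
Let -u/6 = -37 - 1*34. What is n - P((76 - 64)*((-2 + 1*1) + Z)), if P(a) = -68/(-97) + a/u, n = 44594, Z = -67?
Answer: 307127242/6887 ≈ 44595.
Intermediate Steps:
u = 426 (u = -6*(-37 - 1*34) = -6*(-37 - 34) = -6*(-71) = 426)
P(a) = 68/97 + a/426 (P(a) = -68/(-97) + a/426 = -68*(-1/97) + a*(1/426) = 68/97 + a/426)
n - P((76 - 64)*((-2 + 1*1) + Z)) = 44594 - (68/97 + ((76 - 64)*((-2 + 1*1) - 67))/426) = 44594 - (68/97 + (12*((-2 + 1) - 67))/426) = 44594 - (68/97 + (12*(-1 - 67))/426) = 44594 - (68/97 + (12*(-68))/426) = 44594 - (68/97 + (1/426)*(-816)) = 44594 - (68/97 - 136/71) = 44594 - 1*(-8364/6887) = 44594 + 8364/6887 = 307127242/6887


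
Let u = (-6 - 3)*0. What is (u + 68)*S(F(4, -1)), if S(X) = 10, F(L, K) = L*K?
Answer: 680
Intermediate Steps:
F(L, K) = K*L
u = 0 (u = -9*0 = 0)
(u + 68)*S(F(4, -1)) = (0 + 68)*10 = 68*10 = 680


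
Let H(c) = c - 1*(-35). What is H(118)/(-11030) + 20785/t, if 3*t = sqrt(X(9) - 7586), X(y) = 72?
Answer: -153/11030 - 62355*I*sqrt(26)/442 ≈ -0.013871 - 719.34*I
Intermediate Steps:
H(c) = 35 + c (H(c) = c + 35 = 35 + c)
t = 17*I*sqrt(26)/3 (t = sqrt(72 - 7586)/3 = sqrt(-7514)/3 = (17*I*sqrt(26))/3 = 17*I*sqrt(26)/3 ≈ 28.894*I)
H(118)/(-11030) + 20785/t = (35 + 118)/(-11030) + 20785/((17*I*sqrt(26)/3)) = 153*(-1/11030) + 20785*(-3*I*sqrt(26)/442) = -153/11030 - 62355*I*sqrt(26)/442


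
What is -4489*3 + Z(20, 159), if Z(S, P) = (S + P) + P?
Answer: -13129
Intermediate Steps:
Z(S, P) = S + 2*P (Z(S, P) = (P + S) + P = S + 2*P)
-4489*3 + Z(20, 159) = -4489*3 + (20 + 2*159) = -13467 + (20 + 318) = -13467 + 338 = -13129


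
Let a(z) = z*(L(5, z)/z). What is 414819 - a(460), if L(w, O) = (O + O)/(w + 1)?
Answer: 1243997/3 ≈ 4.1467e+5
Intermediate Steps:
L(w, O) = 2*O/(1 + w) (L(w, O) = (2*O)/(1 + w) = 2*O/(1 + w))
a(z) = z/3 (a(z) = z*((2*z/(1 + 5))/z) = z*((2*z/6)/z) = z*((2*z*(1/6))/z) = z*((z/3)/z) = z*(1/3) = z/3)
414819 - a(460) = 414819 - 460/3 = 1243997/3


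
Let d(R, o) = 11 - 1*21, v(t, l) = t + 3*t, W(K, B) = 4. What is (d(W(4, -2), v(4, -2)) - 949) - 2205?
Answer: -3164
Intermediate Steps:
v(t, l) = 4*t
d(R, o) = -10 (d(R, o) = 11 - 21 = -10)
(d(W(4, -2), v(4, -2)) - 949) - 2205 = (-10 - 949) - 2205 = -959 - 2205 = -3164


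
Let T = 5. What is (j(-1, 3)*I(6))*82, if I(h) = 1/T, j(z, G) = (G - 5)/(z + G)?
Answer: -82/5 ≈ -16.400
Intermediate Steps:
j(z, G) = (-5 + G)/(G + z)
I(h) = 1/5
(j(-1, 3)*I(6))*82 = (((-5 + 3)/(3 - 1))*(1/5))*82 = ((-2/2)*(1/5))*82 = (((1/2)*(-2))*(1/5))*82 = -1*1/5*82 = -1/5*82 = -82/5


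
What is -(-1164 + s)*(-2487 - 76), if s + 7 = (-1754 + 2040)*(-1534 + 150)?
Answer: -1017498185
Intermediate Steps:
s = -395831 (s = -7 + (-1754 + 2040)*(-1534 + 150) = -7 + 286*(-1384) = -7 - 395824 = -395831)
-(-1164 + s)*(-2487 - 76) = -(-1164 - 395831)*(-2487 - 76) = -(-396995)*(-2563) = -1*1017498185 = -1017498185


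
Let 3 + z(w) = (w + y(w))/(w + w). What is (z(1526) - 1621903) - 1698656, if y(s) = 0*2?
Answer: -6641123/2 ≈ -3.3206e+6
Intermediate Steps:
y(s) = 0
z(w) = -5/2 (z(w) = -3 + (w + 0)/(w + w) = -3 + w/((2*w)) = -3 + w*(1/(2*w)) = -3 + 1/2 = -5/2)
(z(1526) - 1621903) - 1698656 = (-5/2 - 1621903) - 1698656 = -3243811/2 - 1698656 = -6641123/2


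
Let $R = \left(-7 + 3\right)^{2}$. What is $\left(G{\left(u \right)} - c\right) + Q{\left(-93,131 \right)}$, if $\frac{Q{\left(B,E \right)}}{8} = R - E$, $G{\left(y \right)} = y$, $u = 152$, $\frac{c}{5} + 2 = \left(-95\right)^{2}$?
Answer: $-45883$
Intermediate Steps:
$c = 45115$ ($c = -10 + 5 \left(-95\right)^{2} = -10 + 5 \cdot 9025 = -10 + 45125 = 45115$)
$R = 16$ ($R = \left(-4\right)^{2} = 16$)
$Q{\left(B,E \right)} = 128 - 8 E$ ($Q{\left(B,E \right)} = 8 \left(16 - E\right) = 128 - 8 E$)
$\left(G{\left(u \right)} - c\right) + Q{\left(-93,131 \right)} = \left(152 - 45115\right) + \left(128 - 1048\right) = -44963 - 920 = -45883$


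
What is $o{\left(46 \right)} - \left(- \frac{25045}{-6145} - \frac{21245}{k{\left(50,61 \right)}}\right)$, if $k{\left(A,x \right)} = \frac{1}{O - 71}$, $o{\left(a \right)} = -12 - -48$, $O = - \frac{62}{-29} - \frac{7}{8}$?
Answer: $- \frac{422426286275}{285128} \approx -1.4815 \cdot 10^{6}$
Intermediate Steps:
$O = \frac{293}{232}$ ($O = \left(-62\right) \left(- \frac{1}{29}\right) - \frac{7}{8} = \frac{62}{29} - \frac{7}{8} = \frac{293}{232} \approx 1.2629$)
$o{\left(a \right)} = 36$ ($o{\left(a \right)} = -12 + 48 = 36$)
$k{\left(A,x \right)} = - \frac{232}{16179}$ ($k{\left(A,x \right)} = \frac{1}{\frac{293}{232} - 71} = \frac{1}{- \frac{16179}{232}} = - \frac{232}{16179}$)
$o{\left(46 \right)} - \left(- \frac{25045}{-6145} - \frac{21245}{k{\left(50,61 \right)}}\right) = 36 - \left(- \frac{25045}{-6145} - \frac{21245}{- \frac{232}{16179}}\right) = 36 - \left(\left(-25045\right) \left(- \frac{1}{6145}\right) - - \frac{343722855}{232}\right) = 36 - \left(\frac{5009}{1229} + \frac{343722855}{232}\right) = 36 - \frac{422436550883}{285128} = - \frac{422426286275}{285128}$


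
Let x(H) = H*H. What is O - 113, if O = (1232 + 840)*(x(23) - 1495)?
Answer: -2001665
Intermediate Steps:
x(H) = H**2
O = -2001552 (O = (1232 + 840)*(23**2 - 1495) = 2072*(529 - 1495) = 2072*(-966) = -2001552)
O - 113 = -2001552 - 113 = -2001665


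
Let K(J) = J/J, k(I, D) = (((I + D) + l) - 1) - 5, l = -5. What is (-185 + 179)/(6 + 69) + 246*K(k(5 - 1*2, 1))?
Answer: 6148/25 ≈ 245.92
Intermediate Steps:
k(I, D) = -11 + D + I (k(I, D) = (((I + D) - 5) - 1) - 5 = (((D + I) - 5) - 1) - 5 = ((-5 + D + I) - 1) - 5 = (-6 + D + I) - 5 = -11 + D + I)
K(J) = 1
(-185 + 179)/(6 + 69) + 246*K(k(5 - 1*2, 1)) = (-185 + 179)/(6 + 69) + 246*1 = -6/75 + 246 = -6*1/75 + 246 = -2/25 + 246 = 6148/25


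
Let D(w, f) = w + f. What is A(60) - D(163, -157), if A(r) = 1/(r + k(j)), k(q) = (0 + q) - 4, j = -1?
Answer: -329/55 ≈ -5.9818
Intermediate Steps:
k(q) = -4 + q (k(q) = q - 4 = -4 + q)
D(w, f) = f + w
A(r) = 1/(-5 + r) (A(r) = 1/(r + (-4 - 1)) = 1/(r - 5) = 1/(-5 + r))
A(60) - D(163, -157) = 1/(-5 + 60) - (-157 + 163) = 1/55 - 1*6 = 1/55 - 6 = -329/55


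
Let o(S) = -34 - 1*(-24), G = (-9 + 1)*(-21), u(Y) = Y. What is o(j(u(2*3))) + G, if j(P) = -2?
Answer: 158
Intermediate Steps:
G = 168 (G = -8*(-21) = 168)
o(S) = -10 (o(S) = -34 + 24 = -10)
o(j(u(2*3))) + G = -10 + 168 = 158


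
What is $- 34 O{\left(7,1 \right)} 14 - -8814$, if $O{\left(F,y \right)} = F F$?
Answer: $-14510$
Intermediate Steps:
$O{\left(F,y \right)} = F^{2}$
$- 34 O{\left(7,1 \right)} 14 - -8814 = - 34 \cdot 7^{2} \cdot 14 - -8814 = \left(-34\right) 49 \cdot 14 + 8814 = \left(-1666\right) 14 + 8814 = -23324 + 8814 = -14510$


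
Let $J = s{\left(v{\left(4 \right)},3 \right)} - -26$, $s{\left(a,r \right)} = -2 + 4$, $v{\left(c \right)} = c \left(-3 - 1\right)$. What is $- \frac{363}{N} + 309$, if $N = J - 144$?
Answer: $\frac{36207}{116} \approx 312.13$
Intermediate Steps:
$v{\left(c \right)} = - 4 c$ ($v{\left(c \right)} = c \left(-4\right) = - 4 c$)
$s{\left(a,r \right)} = 2$
$J = 28$ ($J = 2 - -26 = 2 + 26 = 28$)
$N = -116$ ($N = 28 - 144 = -116$)
$- \frac{363}{N} + 309 = - \frac{363}{-116} + 309 = \left(-363\right) \left(- \frac{1}{116}\right) + 309 = \frac{363}{116} + 309 = \frac{36207}{116}$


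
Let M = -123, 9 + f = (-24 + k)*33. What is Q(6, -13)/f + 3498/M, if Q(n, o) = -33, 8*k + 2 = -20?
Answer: -33770/1189 ≈ -28.402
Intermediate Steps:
k = -11/4 (k = -¼ + (⅛)*(-20) = -¼ - 5/2 = -11/4 ≈ -2.7500)
f = -3567/4 (f = -9 + (-24 - 11/4)*33 = -9 - 107/4*33 = -9 - 3531/4 = -3567/4 ≈ -891.75)
Q(6, -13)/f + 3498/M = -33/(-3567/4) + 3498/(-123) = -33*(-4/3567) + 3498*(-1/123) = 44/1189 - 1166/41 = -33770/1189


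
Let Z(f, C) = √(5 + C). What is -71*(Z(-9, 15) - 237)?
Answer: 16827 - 142*√5 ≈ 16509.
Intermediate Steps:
-71*(Z(-9, 15) - 237) = -71*(√(5 + 15) - 237) = -71*(√20 - 237) = -71*(2*√5 - 237) = -71*(-237 + 2*√5) = 16827 - 142*√5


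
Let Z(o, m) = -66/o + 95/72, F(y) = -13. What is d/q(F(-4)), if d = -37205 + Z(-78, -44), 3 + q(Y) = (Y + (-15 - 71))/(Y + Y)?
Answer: -34821853/756 ≈ -46061.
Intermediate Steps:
q(Y) = -3 + (-86 + Y)/(2*Y) (q(Y) = -3 + (Y + (-15 - 71))/(Y + Y) = -3 + (Y - 86)/((2*Y)) = -3 + (-86 + Y)*(1/(2*Y)) = -3 + (-86 + Y)/(2*Y))
Z(o, m) = 95/72 - 66/o (Z(o, m) = -66/o + 95*(1/72) = -66/o + 95/72 = 95/72 - 66/o)
d = -34821853/936 (d = -37205 + (95/72 - 66/(-78)) = -37205 + (95/72 - 66*(-1/78)) = -37205 + (95/72 + 11/13) = -37205 + 2027/936 = -34821853/936 ≈ -37203.)
d/q(F(-4)) = -34821853/(936*(-5/2 - 43/(-13))) = -34821853/(936*(-5/2 - 43*(-1/13))) = -34821853/(936*(-5/2 + 43/13)) = -34821853/(936*21/26) = -34821853/936*26/21 = -34821853/756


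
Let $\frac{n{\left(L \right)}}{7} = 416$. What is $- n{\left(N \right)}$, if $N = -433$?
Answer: $-2912$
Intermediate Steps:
$n{\left(L \right)} = 2912$ ($n{\left(L \right)} = 7 \cdot 416 = 2912$)
$- n{\left(N \right)} = \left(-1\right) 2912 = -2912$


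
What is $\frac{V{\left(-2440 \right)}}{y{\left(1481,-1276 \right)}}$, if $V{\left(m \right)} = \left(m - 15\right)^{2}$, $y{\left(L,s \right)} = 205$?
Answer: $\frac{1205405}{41} \approx 29400.0$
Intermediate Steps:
$V{\left(m \right)} = \left(-15 + m\right)^{2}$
$\frac{V{\left(-2440 \right)}}{y{\left(1481,-1276 \right)}} = \frac{\left(-15 - 2440\right)^{2}}{205} = \left(-2455\right)^{2} \cdot \frac{1}{205} = 6027025 \cdot \frac{1}{205} = \frac{1205405}{41}$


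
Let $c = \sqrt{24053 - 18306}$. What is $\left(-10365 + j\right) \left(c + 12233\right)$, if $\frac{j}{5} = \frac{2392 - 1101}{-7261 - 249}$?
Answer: $- \frac{190461950393}{1502} - \frac{15569521 \sqrt{5747}}{1502} \approx -1.2759 \cdot 10^{8}$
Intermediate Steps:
$c = \sqrt{5747} \approx 75.809$
$j = - \frac{1291}{1502}$ ($j = 5 \frac{2392 - 1101}{-7261 - 249} = 5 \frac{1291}{-7510} = 5 \cdot 1291 \left(- \frac{1}{7510}\right) = 5 \left(- \frac{1291}{7510}\right) = - \frac{1291}{1502} \approx -0.85952$)
$\left(-10365 + j\right) \left(c + 12233\right) = \left(-10365 - \frac{1291}{1502}\right) \left(\sqrt{5747} + 12233\right) = - \frac{15569521 \left(12233 + \sqrt{5747}\right)}{1502} = - \frac{190461950393}{1502} - \frac{15569521 \sqrt{5747}}{1502}$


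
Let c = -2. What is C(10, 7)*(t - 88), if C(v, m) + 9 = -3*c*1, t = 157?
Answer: -207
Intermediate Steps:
C(v, m) = -3 (C(v, m) = -9 - 3*(-2)*1 = -9 + 6*1 = -9 + 6 = -3)
C(10, 7)*(t - 88) = -3*(157 - 88) = -3*69 = -207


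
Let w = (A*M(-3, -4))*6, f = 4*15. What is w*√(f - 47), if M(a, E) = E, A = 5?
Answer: -120*√13 ≈ -432.67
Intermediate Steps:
f = 60
w = -120 (w = (5*(-4))*6 = -20*6 = -120)
w*√(f - 47) = -120*√(60 - 47) = -120*√13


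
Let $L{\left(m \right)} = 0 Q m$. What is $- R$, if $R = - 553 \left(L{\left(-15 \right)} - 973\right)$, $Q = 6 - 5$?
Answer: $-538069$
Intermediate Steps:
$Q = 1$
$L{\left(m \right)} = 0$ ($L{\left(m \right)} = 0 \cdot 1 m = 0 m = 0$)
$R = 538069$ ($R = - 553 \left(0 - 973\right) = \left(-553\right) \left(-973\right) = 538069$)
$- R = \left(-1\right) 538069 = -538069$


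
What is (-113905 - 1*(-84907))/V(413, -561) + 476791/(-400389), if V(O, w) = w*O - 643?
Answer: -49582616777/46512389352 ≈ -1.0660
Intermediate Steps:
V(O, w) = -643 + O*w (V(O, w) = O*w - 643 = -643 + O*w)
(-113905 - 1*(-84907))/V(413, -561) + 476791/(-400389) = (-113905 - 1*(-84907))/(-643 + 413*(-561)) + 476791/(-400389) = (-113905 + 84907)/(-643 - 231693) + 476791*(-1/400389) = -28998/(-232336) - 476791/400389 = -28998*(-1/232336) - 476791/400389 = 14499/116168 - 476791/400389 = -49582616777/46512389352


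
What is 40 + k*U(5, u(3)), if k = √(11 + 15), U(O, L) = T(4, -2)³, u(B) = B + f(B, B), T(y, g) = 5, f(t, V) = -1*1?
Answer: 40 + 125*√26 ≈ 677.38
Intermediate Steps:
f(t, V) = -1
u(B) = -1 + B (u(B) = B - 1 = -1 + B)
U(O, L) = 125 (U(O, L) = 5³ = 125)
k = √26 ≈ 5.0990
40 + k*U(5, u(3)) = 40 + √26*125 = 40 + 125*√26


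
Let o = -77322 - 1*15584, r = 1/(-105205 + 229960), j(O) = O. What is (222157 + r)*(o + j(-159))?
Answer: -515862953124568/24951 ≈ -2.0675e+10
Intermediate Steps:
r = 1/124755 ≈ 8.0157e-6
o = -92906 (o = -77322 - 15584 = -92906)
(222157 + r)*(o + j(-159)) = (222157 + 1/124755)*(-92906 - 159) = (27715196536/124755)*(-93065) = -515862953124568/24951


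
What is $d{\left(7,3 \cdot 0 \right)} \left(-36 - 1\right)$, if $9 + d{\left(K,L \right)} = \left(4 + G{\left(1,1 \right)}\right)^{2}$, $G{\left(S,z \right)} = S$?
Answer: $-592$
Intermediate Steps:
$d{\left(K,L \right)} = 16$ ($d{\left(K,L \right)} = -9 + \left(4 + 1\right)^{2} = -9 + 5^{2} = -9 + 25 = 16$)
$d{\left(7,3 \cdot 0 \right)} \left(-36 - 1\right) = 16 \left(-36 - 1\right) = 16 \left(-37\right) = -592$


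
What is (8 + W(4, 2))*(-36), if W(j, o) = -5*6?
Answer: 792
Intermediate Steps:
W(j, o) = -30
(8 + W(4, 2))*(-36) = (8 - 30)*(-36) = -22*(-36) = 792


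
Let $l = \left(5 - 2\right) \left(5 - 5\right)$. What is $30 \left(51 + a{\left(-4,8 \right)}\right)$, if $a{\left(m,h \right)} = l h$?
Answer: $1530$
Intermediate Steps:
$l = 0$ ($l = 3 \cdot 0 = 0$)
$a{\left(m,h \right)} = 0$ ($a{\left(m,h \right)} = 0 h = 0$)
$30 \left(51 + a{\left(-4,8 \right)}\right) = 30 \left(51 + 0\right) = 30 \cdot 51 = 1530$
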